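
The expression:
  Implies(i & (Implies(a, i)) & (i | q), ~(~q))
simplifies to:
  q | ~i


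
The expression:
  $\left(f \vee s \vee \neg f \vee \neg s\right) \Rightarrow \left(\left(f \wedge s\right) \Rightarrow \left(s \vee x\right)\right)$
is always true.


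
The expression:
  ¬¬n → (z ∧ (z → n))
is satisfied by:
  {z: True, n: False}
  {n: False, z: False}
  {n: True, z: True}


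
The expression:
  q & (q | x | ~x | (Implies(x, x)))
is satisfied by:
  {q: True}


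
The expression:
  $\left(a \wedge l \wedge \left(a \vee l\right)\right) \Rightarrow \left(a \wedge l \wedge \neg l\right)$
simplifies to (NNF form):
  $\neg a \vee \neg l$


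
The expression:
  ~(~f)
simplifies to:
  f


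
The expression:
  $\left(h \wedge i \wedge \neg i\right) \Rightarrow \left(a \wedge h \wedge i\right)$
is always true.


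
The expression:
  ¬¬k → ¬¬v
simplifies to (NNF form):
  v ∨ ¬k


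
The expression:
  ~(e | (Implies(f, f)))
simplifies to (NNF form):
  False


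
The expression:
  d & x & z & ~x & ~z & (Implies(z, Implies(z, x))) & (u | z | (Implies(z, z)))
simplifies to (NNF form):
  False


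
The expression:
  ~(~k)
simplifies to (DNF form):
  k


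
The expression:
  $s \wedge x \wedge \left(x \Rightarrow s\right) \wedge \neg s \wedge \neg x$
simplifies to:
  $\text{False}$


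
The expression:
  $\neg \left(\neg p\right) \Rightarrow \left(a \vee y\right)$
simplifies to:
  $a \vee y \vee \neg p$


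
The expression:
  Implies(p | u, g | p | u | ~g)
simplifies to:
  True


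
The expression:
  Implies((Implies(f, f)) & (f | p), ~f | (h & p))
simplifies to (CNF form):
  (h | ~f) & (p | ~f)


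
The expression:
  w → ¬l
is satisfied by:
  {l: False, w: False}
  {w: True, l: False}
  {l: True, w: False}


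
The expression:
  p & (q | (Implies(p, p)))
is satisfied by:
  {p: True}


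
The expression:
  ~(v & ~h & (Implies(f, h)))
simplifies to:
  f | h | ~v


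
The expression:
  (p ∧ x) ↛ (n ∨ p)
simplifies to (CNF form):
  False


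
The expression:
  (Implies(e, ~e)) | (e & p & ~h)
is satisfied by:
  {p: True, h: False, e: False}
  {h: False, e: False, p: False}
  {p: True, h: True, e: False}
  {h: True, p: False, e: False}
  {e: True, p: True, h: False}


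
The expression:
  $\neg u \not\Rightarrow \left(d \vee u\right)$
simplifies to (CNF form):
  $\neg d \wedge \neg u$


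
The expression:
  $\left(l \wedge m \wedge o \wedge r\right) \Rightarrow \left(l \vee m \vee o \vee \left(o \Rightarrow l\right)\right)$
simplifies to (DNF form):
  $\text{True}$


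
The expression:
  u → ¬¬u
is always true.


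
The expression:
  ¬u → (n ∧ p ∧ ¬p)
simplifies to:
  u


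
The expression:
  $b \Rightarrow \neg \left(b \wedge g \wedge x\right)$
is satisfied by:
  {g: False, x: False, b: False}
  {b: True, g: False, x: False}
  {x: True, g: False, b: False}
  {b: True, x: True, g: False}
  {g: True, b: False, x: False}
  {b: True, g: True, x: False}
  {x: True, g: True, b: False}


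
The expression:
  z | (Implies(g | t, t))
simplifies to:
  t | z | ~g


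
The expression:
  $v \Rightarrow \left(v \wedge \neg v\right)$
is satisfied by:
  {v: False}


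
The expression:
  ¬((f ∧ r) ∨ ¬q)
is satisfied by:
  {q: True, r: False, f: False}
  {f: True, q: True, r: False}
  {r: True, q: True, f: False}


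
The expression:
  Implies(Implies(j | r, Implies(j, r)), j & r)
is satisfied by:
  {j: True}


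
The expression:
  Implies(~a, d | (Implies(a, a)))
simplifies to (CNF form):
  True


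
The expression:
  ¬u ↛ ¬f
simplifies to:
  f ∧ ¬u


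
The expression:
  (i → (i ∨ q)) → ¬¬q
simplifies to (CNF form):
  q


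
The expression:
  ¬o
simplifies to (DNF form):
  ¬o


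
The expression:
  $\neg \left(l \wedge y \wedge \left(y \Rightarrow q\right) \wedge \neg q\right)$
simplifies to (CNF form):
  $\text{True}$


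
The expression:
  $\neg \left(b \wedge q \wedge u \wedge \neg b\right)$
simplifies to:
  $\text{True}$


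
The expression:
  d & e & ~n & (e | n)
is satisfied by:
  {e: True, d: True, n: False}


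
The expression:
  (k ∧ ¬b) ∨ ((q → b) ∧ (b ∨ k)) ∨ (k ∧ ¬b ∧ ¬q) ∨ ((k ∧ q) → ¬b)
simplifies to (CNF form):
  True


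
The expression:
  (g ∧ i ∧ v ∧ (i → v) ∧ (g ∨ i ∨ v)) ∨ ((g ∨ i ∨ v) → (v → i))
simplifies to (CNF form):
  i ∨ ¬v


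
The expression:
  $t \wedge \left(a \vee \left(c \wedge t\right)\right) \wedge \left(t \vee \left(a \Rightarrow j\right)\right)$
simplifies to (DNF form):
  $\left(a \wedge t\right) \vee \left(c \wedge t\right)$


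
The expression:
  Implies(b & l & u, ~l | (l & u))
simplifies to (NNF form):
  True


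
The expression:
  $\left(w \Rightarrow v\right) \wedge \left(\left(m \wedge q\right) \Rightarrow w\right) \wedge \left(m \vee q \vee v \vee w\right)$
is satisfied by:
  {v: True, q: True, w: False, m: False}
  {v: True, q: False, w: False, m: False}
  {v: True, w: True, q: True, m: False}
  {v: True, w: True, q: False, m: False}
  {m: True, v: True, q: False, w: False}
  {m: True, v: True, w: True, q: True}
  {m: True, v: True, w: True, q: False}
  {q: True, v: False, w: False, m: False}
  {m: True, v: False, q: False, w: False}


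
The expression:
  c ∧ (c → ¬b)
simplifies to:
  c ∧ ¬b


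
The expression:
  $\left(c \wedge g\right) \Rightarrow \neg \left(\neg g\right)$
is always true.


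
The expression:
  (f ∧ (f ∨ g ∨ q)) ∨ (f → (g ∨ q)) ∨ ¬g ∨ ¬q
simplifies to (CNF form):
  True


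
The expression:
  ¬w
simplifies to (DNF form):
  ¬w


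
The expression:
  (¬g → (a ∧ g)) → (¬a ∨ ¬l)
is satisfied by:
  {l: False, a: False, g: False}
  {g: True, l: False, a: False}
  {a: True, l: False, g: False}
  {g: True, a: True, l: False}
  {l: True, g: False, a: False}
  {g: True, l: True, a: False}
  {a: True, l: True, g: False}


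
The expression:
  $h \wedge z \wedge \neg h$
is never true.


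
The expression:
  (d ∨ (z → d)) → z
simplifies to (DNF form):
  z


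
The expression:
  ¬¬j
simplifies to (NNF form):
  j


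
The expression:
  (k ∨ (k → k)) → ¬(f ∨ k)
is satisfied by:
  {f: False, k: False}


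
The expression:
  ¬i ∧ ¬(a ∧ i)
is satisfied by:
  {i: False}


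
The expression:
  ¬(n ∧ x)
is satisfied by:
  {x: False, n: False}
  {n: True, x: False}
  {x: True, n: False}


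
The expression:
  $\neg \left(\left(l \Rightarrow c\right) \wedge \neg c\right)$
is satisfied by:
  {c: True, l: True}
  {c: True, l: False}
  {l: True, c: False}


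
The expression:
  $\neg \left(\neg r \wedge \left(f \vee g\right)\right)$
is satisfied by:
  {r: True, g: False, f: False}
  {r: True, f: True, g: False}
  {r: True, g: True, f: False}
  {r: True, f: True, g: True}
  {f: False, g: False, r: False}


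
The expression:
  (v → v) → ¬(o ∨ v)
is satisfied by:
  {v: False, o: False}


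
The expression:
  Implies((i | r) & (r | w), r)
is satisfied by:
  {r: True, w: False, i: False}
  {w: False, i: False, r: False}
  {r: True, i: True, w: False}
  {i: True, w: False, r: False}
  {r: True, w: True, i: False}
  {w: True, r: False, i: False}
  {r: True, i: True, w: True}


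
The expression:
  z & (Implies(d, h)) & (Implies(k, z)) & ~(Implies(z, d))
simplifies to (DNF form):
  z & ~d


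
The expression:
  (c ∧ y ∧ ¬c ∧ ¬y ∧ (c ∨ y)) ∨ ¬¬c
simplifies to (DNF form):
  c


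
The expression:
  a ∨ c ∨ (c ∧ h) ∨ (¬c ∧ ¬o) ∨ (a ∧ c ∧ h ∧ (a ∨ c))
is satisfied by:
  {a: True, c: True, o: False}
  {a: True, o: False, c: False}
  {c: True, o: False, a: False}
  {c: False, o: False, a: False}
  {a: True, c: True, o: True}
  {a: True, o: True, c: False}
  {c: True, o: True, a: False}


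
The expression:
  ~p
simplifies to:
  ~p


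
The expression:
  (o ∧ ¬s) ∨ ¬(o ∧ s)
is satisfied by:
  {s: False, o: False}
  {o: True, s: False}
  {s: True, o: False}


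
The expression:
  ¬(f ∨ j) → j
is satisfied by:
  {f: True, j: True}
  {f: True, j: False}
  {j: True, f: False}


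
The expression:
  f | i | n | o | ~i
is always true.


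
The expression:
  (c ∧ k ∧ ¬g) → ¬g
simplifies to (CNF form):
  True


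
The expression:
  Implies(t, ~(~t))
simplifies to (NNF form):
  True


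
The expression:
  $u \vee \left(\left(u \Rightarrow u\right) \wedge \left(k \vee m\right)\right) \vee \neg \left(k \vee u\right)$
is always true.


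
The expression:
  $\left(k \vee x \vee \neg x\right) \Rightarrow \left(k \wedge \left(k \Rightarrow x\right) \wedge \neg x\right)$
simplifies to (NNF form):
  $\text{False}$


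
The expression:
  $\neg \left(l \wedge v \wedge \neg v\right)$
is always true.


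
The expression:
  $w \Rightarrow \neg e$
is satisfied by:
  {w: False, e: False}
  {e: True, w: False}
  {w: True, e: False}


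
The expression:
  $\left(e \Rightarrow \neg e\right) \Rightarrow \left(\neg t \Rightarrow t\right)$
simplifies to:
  $e \vee t$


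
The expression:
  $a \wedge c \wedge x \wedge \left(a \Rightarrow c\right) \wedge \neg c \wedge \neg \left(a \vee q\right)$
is never true.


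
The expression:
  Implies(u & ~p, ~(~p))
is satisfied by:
  {p: True, u: False}
  {u: False, p: False}
  {u: True, p: True}


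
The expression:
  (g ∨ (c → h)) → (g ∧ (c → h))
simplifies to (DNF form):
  (g ∧ h) ∨ (g ∧ ¬c) ∨ (c ∧ ¬g ∧ ¬h)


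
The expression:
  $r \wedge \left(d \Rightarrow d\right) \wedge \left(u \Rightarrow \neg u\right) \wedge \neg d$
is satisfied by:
  {r: True, u: False, d: False}


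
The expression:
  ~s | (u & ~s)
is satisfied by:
  {s: False}


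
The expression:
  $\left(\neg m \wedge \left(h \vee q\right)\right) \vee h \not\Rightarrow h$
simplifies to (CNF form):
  $\neg m \wedge \left(h \vee q\right)$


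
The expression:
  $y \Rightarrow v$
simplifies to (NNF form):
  $v \vee \neg y$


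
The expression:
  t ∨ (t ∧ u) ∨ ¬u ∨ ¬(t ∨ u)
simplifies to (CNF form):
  t ∨ ¬u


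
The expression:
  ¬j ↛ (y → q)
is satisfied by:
  {y: True, q: False, j: False}


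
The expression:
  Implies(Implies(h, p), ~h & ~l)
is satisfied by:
  {l: False, p: False, h: False}
  {h: True, l: False, p: False}
  {p: True, l: False, h: False}
  {h: True, l: True, p: False}


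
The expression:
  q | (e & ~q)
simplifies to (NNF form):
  e | q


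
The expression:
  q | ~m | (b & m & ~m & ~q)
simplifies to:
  q | ~m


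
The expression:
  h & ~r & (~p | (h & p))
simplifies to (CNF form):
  h & ~r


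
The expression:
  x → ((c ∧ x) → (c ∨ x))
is always true.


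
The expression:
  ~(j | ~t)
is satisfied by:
  {t: True, j: False}


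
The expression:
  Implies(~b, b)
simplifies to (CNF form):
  b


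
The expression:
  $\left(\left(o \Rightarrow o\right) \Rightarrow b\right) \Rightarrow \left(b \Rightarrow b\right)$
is always true.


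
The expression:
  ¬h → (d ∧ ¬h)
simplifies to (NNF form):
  d ∨ h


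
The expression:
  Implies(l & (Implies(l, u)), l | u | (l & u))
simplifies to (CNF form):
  True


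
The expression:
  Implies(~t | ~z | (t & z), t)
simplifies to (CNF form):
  t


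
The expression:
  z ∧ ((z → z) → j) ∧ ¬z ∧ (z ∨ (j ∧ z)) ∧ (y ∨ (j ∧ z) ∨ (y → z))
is never true.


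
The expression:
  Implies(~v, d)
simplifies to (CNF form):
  d | v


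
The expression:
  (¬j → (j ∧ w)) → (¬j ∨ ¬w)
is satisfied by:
  {w: False, j: False}
  {j: True, w: False}
  {w: True, j: False}


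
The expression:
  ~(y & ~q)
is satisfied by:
  {q: True, y: False}
  {y: False, q: False}
  {y: True, q: True}


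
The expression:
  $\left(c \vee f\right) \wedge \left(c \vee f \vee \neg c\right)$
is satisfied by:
  {c: True, f: True}
  {c: True, f: False}
  {f: True, c: False}


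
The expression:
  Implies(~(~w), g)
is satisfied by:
  {g: True, w: False}
  {w: False, g: False}
  {w: True, g: True}


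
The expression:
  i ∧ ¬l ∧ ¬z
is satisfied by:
  {i: True, z: False, l: False}


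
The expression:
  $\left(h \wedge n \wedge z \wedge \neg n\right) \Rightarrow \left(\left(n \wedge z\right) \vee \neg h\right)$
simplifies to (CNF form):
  $\text{True}$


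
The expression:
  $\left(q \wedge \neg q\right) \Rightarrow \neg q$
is always true.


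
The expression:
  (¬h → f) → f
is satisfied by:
  {f: True, h: False}
  {h: False, f: False}
  {h: True, f: True}


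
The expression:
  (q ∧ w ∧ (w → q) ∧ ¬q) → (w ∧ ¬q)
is always true.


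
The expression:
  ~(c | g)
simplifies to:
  ~c & ~g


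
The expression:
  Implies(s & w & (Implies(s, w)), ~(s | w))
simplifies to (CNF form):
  ~s | ~w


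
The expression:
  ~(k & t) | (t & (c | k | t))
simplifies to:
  True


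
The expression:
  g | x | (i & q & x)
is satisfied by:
  {x: True, g: True}
  {x: True, g: False}
  {g: True, x: False}


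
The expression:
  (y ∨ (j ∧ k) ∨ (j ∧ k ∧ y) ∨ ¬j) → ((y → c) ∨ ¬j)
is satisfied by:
  {c: True, y: False, j: False}
  {c: False, y: False, j: False}
  {j: True, c: True, y: False}
  {j: True, c: False, y: False}
  {y: True, c: True, j: False}
  {y: True, c: False, j: False}
  {y: True, j: True, c: True}


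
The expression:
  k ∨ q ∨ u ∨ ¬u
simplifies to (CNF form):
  True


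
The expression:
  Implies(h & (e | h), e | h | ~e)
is always true.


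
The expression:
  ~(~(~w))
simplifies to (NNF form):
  ~w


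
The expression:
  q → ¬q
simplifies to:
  ¬q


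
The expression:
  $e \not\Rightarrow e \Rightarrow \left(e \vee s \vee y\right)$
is always true.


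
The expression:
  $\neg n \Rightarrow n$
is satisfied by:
  {n: True}


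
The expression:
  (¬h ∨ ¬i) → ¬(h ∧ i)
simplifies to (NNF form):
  True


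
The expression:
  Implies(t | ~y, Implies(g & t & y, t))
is always true.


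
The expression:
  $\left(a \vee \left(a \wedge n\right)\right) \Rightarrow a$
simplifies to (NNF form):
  $\text{True}$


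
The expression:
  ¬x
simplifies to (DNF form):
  ¬x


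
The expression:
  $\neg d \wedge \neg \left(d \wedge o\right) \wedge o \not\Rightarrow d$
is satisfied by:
  {o: True, d: False}


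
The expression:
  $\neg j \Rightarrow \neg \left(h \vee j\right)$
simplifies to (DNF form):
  $j \vee \neg h$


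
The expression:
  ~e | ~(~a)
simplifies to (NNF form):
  a | ~e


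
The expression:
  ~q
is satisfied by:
  {q: False}


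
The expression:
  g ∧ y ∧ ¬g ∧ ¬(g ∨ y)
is never true.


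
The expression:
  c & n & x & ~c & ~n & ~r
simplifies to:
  False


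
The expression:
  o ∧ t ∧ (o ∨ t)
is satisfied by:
  {t: True, o: True}


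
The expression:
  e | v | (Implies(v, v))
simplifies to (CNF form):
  True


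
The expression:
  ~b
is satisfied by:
  {b: False}


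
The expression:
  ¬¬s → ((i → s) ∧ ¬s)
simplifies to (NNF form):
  ¬s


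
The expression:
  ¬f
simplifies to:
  ¬f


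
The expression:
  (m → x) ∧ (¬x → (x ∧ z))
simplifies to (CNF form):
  x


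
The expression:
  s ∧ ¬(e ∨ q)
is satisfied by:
  {s: True, q: False, e: False}


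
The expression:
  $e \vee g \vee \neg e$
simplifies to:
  $\text{True}$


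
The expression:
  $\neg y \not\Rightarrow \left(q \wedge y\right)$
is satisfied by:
  {y: False}


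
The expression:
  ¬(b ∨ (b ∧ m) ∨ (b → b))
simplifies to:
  False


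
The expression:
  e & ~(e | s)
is never true.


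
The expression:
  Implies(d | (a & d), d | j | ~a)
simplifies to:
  True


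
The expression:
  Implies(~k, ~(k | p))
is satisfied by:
  {k: True, p: False}
  {p: False, k: False}
  {p: True, k: True}


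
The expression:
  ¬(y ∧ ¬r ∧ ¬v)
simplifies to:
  r ∨ v ∨ ¬y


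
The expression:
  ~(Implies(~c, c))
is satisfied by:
  {c: False}


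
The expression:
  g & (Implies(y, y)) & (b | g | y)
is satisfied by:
  {g: True}


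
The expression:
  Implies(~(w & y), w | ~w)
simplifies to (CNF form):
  True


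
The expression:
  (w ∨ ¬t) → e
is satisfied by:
  {t: True, e: True, w: False}
  {e: True, w: False, t: False}
  {t: True, e: True, w: True}
  {e: True, w: True, t: False}
  {t: True, w: False, e: False}


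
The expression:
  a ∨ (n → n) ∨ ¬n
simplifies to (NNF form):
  True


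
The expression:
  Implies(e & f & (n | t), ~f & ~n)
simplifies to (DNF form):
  ~e | ~f | (~n & ~t)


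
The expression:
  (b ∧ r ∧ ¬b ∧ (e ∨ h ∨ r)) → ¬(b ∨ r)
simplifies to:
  True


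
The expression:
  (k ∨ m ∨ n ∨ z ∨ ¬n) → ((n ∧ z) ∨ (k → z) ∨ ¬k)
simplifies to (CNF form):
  z ∨ ¬k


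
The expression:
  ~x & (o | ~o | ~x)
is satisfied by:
  {x: False}


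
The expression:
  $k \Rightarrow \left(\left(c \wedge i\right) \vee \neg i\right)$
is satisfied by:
  {c: True, k: False, i: False}
  {k: False, i: False, c: False}
  {i: True, c: True, k: False}
  {i: True, k: False, c: False}
  {c: True, k: True, i: False}
  {k: True, c: False, i: False}
  {i: True, k: True, c: True}


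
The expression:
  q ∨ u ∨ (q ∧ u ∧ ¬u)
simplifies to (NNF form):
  q ∨ u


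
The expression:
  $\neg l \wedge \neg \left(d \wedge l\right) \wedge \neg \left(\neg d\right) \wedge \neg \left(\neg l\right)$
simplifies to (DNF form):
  $\text{False}$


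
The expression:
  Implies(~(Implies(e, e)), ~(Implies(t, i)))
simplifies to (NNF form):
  True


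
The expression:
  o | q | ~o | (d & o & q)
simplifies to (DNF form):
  True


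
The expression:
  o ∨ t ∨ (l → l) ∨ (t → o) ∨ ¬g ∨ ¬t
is always true.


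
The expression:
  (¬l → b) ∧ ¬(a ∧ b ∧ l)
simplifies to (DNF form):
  (b ∧ ¬l) ∨ (l ∧ ¬a) ∨ (l ∧ ¬b)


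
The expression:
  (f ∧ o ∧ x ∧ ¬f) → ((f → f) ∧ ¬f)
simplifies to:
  True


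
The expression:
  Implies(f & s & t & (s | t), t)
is always true.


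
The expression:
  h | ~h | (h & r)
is always true.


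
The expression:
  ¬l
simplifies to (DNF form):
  ¬l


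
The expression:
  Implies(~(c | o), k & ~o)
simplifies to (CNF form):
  c | k | o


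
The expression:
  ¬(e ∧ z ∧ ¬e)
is always true.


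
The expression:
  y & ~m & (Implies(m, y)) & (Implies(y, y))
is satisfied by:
  {y: True, m: False}


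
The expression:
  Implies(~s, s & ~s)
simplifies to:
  s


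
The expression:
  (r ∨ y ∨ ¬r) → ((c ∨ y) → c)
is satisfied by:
  {c: True, y: False}
  {y: False, c: False}
  {y: True, c: True}


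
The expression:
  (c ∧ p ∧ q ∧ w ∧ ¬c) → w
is always true.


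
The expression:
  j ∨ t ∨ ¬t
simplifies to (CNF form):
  True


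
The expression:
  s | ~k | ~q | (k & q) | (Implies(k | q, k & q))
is always true.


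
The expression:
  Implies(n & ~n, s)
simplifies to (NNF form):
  True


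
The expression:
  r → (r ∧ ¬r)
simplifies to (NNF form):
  ¬r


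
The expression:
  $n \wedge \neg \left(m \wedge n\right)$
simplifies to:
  $n \wedge \neg m$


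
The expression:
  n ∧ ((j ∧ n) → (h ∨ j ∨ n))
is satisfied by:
  {n: True}


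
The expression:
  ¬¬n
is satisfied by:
  {n: True}


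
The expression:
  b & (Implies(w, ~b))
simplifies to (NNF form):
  b & ~w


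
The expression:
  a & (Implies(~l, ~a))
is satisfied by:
  {a: True, l: True}


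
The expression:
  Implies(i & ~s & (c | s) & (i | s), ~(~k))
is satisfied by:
  {s: True, k: True, c: False, i: False}
  {s: True, c: False, k: False, i: False}
  {k: True, s: False, c: False, i: False}
  {s: False, c: False, k: False, i: False}
  {i: True, s: True, k: True, c: False}
  {i: True, s: True, c: False, k: False}
  {i: True, k: True, s: False, c: False}
  {i: True, s: False, c: False, k: False}
  {s: True, c: True, k: True, i: False}
  {s: True, c: True, i: False, k: False}
  {c: True, k: True, i: False, s: False}
  {c: True, i: False, k: False, s: False}
  {s: True, c: True, i: True, k: True}
  {s: True, c: True, i: True, k: False}
  {c: True, i: True, k: True, s: False}


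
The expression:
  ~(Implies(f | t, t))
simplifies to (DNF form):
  f & ~t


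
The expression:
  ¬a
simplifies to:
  ¬a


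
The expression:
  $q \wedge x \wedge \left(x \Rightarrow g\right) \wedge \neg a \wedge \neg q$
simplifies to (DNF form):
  $\text{False}$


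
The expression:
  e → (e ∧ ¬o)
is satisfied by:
  {e: False, o: False}
  {o: True, e: False}
  {e: True, o: False}


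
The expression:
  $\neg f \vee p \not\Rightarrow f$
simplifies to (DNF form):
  $\neg f$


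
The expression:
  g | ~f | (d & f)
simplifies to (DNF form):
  d | g | ~f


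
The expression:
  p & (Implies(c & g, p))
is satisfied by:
  {p: True}


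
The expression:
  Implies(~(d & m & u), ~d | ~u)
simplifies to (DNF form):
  m | ~d | ~u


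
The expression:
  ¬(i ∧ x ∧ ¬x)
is always true.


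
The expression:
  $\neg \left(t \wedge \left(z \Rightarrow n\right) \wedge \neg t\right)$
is always true.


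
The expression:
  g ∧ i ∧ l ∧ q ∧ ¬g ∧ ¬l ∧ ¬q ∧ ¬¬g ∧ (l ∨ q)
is never true.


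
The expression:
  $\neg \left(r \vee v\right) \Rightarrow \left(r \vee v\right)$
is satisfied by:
  {r: True, v: True}
  {r: True, v: False}
  {v: True, r: False}


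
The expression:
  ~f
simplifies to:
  ~f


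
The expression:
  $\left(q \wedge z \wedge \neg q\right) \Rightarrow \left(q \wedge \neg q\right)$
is always true.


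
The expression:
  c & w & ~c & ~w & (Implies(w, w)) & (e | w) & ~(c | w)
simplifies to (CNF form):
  False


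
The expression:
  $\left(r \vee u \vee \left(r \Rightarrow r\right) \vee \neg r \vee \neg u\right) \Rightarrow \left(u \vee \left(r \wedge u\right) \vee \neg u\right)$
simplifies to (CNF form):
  $\text{True}$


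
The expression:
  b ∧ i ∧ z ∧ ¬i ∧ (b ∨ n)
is never true.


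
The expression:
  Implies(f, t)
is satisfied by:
  {t: True, f: False}
  {f: False, t: False}
  {f: True, t: True}


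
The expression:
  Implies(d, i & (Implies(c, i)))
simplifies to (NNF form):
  i | ~d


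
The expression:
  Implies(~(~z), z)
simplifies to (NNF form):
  True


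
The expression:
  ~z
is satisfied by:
  {z: False}


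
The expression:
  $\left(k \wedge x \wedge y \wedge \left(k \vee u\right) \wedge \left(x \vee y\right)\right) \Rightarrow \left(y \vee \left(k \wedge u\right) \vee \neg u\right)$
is always true.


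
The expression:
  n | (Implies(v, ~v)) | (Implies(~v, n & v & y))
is always true.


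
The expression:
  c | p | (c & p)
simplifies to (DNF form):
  c | p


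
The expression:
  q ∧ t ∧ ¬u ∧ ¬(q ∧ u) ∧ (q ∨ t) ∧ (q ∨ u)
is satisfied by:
  {t: True, q: True, u: False}


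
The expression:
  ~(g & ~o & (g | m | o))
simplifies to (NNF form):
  o | ~g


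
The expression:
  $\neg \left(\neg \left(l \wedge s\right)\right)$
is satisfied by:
  {s: True, l: True}


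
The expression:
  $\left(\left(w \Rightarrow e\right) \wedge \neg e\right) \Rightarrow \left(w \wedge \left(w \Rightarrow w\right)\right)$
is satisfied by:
  {e: True, w: True}
  {e: True, w: False}
  {w: True, e: False}


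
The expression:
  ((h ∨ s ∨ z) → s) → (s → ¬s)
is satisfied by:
  {s: False}


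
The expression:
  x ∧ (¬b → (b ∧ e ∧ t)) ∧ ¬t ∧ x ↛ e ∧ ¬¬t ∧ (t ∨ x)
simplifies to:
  False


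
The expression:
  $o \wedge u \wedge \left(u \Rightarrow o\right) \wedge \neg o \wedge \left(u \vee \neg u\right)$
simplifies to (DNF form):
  $\text{False}$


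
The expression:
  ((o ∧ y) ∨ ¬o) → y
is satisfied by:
  {y: True, o: True}
  {y: True, o: False}
  {o: True, y: False}


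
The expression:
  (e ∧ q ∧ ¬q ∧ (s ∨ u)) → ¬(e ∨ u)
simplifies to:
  True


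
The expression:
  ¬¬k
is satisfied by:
  {k: True}


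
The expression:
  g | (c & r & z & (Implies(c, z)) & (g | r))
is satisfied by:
  {c: True, g: True, z: True, r: True}
  {c: True, g: True, z: True, r: False}
  {c: True, g: True, r: True, z: False}
  {c: True, g: True, r: False, z: False}
  {g: True, z: True, r: True, c: False}
  {g: True, z: True, r: False, c: False}
  {g: True, z: False, r: True, c: False}
  {g: True, z: False, r: False, c: False}
  {c: True, z: True, r: True, g: False}


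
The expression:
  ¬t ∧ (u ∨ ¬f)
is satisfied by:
  {u: True, t: False, f: False}
  {u: False, t: False, f: False}
  {f: True, u: True, t: False}


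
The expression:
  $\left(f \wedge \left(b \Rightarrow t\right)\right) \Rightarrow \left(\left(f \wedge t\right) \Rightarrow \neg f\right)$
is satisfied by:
  {t: False, f: False}
  {f: True, t: False}
  {t: True, f: False}


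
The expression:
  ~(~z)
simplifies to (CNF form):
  z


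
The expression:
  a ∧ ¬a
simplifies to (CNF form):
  False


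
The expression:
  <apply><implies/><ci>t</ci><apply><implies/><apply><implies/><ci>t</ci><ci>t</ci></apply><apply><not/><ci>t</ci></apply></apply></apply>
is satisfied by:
  {t: False}


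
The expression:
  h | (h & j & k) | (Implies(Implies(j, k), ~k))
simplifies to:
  h | ~k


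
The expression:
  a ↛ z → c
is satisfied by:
  {z: True, c: True, a: False}
  {z: True, c: False, a: False}
  {c: True, z: False, a: False}
  {z: False, c: False, a: False}
  {a: True, z: True, c: True}
  {a: True, z: True, c: False}
  {a: True, c: True, z: False}


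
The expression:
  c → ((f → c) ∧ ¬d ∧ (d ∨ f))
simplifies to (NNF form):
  (f ∧ ¬d) ∨ ¬c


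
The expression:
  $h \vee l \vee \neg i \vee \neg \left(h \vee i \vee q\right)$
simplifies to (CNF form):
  $h \vee l \vee \neg i$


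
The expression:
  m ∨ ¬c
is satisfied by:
  {m: True, c: False}
  {c: False, m: False}
  {c: True, m: True}


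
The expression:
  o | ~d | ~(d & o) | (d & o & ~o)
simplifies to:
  True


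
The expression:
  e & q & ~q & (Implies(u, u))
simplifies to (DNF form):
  False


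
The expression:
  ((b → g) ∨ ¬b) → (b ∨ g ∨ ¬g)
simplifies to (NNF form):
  True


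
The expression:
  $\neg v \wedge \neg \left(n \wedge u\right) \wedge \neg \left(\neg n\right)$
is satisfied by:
  {n: True, u: False, v: False}


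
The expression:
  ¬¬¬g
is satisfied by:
  {g: False}


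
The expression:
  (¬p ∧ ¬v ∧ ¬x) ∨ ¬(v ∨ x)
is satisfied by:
  {x: False, v: False}


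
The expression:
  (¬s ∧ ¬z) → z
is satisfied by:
  {z: True, s: True}
  {z: True, s: False}
  {s: True, z: False}


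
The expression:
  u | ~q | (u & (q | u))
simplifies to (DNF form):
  u | ~q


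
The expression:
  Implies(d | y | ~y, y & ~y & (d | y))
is never true.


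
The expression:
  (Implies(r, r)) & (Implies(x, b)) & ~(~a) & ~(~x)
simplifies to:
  a & b & x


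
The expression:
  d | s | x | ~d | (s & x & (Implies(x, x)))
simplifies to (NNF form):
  True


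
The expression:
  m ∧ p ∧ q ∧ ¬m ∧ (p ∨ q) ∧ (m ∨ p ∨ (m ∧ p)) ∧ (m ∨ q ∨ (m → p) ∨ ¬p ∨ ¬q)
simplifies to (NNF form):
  False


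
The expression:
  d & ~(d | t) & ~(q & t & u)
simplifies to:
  False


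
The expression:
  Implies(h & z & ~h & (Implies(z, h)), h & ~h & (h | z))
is always true.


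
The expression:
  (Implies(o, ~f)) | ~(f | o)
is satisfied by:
  {o: False, f: False}
  {f: True, o: False}
  {o: True, f: False}


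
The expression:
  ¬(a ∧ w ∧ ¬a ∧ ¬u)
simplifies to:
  True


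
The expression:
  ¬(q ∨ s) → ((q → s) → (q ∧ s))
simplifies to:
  q ∨ s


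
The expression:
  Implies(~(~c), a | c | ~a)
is always true.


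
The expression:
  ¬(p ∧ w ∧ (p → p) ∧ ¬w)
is always true.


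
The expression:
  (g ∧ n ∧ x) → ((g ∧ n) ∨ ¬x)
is always true.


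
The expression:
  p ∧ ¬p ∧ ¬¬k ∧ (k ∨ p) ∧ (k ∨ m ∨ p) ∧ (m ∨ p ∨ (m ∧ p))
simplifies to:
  False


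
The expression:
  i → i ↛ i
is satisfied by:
  {i: False}


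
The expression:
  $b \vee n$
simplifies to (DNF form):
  $b \vee n$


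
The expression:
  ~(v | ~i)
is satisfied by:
  {i: True, v: False}


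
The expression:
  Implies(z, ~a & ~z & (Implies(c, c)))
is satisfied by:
  {z: False}


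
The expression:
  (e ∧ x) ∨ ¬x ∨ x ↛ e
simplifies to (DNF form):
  True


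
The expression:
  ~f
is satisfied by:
  {f: False}


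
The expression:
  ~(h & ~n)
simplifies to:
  n | ~h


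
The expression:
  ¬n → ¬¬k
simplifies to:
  k ∨ n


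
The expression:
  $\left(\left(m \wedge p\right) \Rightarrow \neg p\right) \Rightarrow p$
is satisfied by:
  {p: True}


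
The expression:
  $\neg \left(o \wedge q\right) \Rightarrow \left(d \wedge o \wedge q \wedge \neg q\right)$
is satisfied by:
  {o: True, q: True}


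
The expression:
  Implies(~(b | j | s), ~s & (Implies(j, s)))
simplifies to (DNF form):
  True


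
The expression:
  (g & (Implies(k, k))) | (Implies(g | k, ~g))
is always true.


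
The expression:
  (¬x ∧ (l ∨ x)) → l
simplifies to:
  True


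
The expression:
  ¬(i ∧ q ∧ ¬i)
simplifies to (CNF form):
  True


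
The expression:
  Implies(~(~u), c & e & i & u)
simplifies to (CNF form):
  (c | ~u) & (e | ~u) & (i | ~u)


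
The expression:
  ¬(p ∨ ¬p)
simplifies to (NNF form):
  False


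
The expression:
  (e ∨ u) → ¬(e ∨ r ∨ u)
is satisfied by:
  {u: False, e: False}


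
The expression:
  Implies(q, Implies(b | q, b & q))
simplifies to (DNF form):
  b | ~q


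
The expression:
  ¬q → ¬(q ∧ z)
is always true.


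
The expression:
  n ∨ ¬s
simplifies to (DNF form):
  n ∨ ¬s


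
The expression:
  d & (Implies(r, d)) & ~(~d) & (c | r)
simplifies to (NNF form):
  d & (c | r)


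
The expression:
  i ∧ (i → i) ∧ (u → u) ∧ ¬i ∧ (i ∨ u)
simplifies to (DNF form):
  False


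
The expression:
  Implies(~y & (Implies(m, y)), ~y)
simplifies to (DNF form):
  True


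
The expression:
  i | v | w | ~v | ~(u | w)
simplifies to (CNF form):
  True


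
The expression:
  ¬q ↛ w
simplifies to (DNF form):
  w ∨ ¬q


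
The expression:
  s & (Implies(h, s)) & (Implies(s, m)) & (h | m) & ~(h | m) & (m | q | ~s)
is never true.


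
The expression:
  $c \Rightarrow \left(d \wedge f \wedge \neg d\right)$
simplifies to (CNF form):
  $\neg c$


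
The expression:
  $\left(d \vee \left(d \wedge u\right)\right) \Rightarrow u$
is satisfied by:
  {u: True, d: False}
  {d: False, u: False}
  {d: True, u: True}


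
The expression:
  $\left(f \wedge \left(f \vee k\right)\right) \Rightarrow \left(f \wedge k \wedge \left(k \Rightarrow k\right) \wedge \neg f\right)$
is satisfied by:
  {f: False}


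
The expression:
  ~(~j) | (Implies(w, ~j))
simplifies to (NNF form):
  True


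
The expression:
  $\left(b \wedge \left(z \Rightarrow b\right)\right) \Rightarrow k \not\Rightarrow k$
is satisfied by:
  {b: False}


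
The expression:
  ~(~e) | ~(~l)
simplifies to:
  e | l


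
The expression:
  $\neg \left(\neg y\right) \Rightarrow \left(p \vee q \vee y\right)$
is always true.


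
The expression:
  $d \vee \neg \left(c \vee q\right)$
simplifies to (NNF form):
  $d \vee \left(\neg c \wedge \neg q\right)$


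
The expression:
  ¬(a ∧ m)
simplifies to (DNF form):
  ¬a ∨ ¬m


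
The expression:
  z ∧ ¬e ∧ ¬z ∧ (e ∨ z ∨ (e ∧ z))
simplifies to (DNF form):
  False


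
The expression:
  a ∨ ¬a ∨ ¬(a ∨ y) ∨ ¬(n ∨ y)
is always true.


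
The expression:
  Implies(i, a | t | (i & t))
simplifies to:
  a | t | ~i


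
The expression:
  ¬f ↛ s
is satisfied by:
  {f: False, s: False}


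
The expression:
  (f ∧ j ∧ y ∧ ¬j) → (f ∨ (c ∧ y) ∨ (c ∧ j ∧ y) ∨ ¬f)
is always true.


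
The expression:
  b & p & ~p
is never true.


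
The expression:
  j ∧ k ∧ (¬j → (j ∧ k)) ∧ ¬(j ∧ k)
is never true.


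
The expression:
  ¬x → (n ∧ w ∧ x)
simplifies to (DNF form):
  x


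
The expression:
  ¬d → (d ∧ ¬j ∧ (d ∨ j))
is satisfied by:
  {d: True}


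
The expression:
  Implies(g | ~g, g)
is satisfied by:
  {g: True}


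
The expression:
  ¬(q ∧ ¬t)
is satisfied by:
  {t: True, q: False}
  {q: False, t: False}
  {q: True, t: True}


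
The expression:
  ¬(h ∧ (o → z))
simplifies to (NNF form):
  (o ∧ ¬z) ∨ ¬h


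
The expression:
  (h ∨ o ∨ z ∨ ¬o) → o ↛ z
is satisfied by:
  {o: True, z: False}


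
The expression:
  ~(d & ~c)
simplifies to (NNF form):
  c | ~d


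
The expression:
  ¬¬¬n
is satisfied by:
  {n: False}


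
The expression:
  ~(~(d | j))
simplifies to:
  d | j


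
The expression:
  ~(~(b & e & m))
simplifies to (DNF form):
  b & e & m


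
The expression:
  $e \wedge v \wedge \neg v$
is never true.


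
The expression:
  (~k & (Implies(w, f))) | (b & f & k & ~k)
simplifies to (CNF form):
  ~k & (f | ~w)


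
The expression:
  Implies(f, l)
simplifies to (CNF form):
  l | ~f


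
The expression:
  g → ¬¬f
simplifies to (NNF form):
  f ∨ ¬g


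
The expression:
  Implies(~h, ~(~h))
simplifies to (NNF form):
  h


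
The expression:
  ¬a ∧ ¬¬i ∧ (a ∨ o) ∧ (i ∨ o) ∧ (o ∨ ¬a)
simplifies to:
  i ∧ o ∧ ¬a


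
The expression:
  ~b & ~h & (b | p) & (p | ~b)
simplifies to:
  p & ~b & ~h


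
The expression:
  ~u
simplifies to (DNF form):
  ~u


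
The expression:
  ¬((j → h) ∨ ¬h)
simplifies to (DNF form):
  False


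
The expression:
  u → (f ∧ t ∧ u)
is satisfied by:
  {f: True, t: True, u: False}
  {f: True, t: False, u: False}
  {t: True, f: False, u: False}
  {f: False, t: False, u: False}
  {u: True, f: True, t: True}


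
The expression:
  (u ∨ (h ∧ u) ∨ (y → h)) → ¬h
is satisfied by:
  {h: False}


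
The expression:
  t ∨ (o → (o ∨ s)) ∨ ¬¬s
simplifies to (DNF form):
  True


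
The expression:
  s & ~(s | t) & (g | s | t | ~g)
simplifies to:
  False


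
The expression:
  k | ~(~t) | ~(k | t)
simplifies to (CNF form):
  True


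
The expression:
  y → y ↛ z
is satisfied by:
  {z: False, y: False}
  {y: True, z: False}
  {z: True, y: False}


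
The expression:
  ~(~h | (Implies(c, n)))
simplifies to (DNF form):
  c & h & ~n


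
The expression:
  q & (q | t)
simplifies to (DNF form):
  q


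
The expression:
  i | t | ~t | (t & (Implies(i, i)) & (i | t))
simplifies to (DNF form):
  True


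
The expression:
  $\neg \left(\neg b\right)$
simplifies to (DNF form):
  $b$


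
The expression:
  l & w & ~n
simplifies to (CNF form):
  l & w & ~n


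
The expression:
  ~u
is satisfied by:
  {u: False}


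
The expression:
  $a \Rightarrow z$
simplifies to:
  $z \vee \neg a$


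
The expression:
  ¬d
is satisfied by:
  {d: False}


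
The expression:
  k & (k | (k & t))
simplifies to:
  k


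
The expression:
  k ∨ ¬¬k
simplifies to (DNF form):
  k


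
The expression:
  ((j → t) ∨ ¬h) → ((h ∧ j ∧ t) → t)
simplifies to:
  True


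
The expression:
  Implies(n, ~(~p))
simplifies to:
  p | ~n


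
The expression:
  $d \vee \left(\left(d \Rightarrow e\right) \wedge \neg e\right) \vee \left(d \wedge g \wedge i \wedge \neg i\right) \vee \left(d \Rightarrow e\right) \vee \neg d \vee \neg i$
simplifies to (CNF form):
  $\text{True}$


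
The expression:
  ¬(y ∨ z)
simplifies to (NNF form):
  ¬y ∧ ¬z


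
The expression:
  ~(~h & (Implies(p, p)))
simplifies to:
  h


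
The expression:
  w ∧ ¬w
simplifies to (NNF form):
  False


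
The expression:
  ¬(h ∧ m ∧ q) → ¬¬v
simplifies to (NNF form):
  v ∨ (h ∧ m ∧ q)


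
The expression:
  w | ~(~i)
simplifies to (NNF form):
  i | w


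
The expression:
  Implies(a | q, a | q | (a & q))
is always true.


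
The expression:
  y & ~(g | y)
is never true.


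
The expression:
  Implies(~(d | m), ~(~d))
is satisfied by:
  {d: True, m: True}
  {d: True, m: False}
  {m: True, d: False}


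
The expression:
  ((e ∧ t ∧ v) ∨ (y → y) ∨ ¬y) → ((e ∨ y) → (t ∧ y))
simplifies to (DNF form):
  (t ∧ y) ∨ (¬e ∧ ¬y)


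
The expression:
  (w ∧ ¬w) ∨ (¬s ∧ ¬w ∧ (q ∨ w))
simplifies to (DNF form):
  q ∧ ¬s ∧ ¬w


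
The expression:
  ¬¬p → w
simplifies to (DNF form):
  w ∨ ¬p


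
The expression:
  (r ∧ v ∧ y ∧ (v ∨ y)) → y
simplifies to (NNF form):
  True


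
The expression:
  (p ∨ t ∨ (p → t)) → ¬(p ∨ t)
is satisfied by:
  {p: False, t: False}


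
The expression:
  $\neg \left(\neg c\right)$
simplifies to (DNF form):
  $c$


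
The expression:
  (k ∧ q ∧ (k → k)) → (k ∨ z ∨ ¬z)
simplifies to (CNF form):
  True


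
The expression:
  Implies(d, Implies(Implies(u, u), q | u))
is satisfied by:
  {q: True, u: True, d: False}
  {q: True, u: False, d: False}
  {u: True, q: False, d: False}
  {q: False, u: False, d: False}
  {d: True, q: True, u: True}
  {d: True, q: True, u: False}
  {d: True, u: True, q: False}


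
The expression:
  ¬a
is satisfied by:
  {a: False}


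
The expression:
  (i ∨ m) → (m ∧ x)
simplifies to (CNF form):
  (m ∨ ¬i) ∧ (m ∨ ¬m) ∧ (x ∨ ¬i) ∧ (x ∨ ¬m)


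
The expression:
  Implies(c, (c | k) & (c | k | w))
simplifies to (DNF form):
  True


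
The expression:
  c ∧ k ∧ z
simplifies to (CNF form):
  c ∧ k ∧ z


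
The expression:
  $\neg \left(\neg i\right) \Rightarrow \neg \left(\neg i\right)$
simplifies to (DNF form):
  $\text{True}$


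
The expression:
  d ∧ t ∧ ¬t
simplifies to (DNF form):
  False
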